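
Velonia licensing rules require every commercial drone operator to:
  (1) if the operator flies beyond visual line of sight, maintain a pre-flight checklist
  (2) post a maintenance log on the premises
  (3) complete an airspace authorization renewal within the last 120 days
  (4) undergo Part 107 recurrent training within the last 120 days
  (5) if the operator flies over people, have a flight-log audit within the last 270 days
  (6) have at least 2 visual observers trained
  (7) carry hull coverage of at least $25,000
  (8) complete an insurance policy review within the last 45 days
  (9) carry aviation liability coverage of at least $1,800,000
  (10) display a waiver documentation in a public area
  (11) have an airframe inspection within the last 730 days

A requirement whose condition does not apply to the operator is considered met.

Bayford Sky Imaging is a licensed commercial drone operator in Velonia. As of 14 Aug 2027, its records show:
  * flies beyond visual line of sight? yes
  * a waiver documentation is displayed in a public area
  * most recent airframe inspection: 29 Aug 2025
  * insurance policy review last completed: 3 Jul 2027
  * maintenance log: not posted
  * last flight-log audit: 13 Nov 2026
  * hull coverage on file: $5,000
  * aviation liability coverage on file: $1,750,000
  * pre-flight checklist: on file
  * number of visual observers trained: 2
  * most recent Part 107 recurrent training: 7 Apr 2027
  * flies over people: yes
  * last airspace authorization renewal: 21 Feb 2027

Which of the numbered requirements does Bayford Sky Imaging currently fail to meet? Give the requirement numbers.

1. condition 'flies beyond visual line of sight' holds; pre-flight checklist present → met
2. maintenance log absent → not met
3. airspace authorization renewal 174 days ago vs limit 120 → not met
4. Part 107 recurrent training 129 days ago vs limit 120 → not met
5. condition 'flies over people' holds; flight-log audit 274 days ago vs limit 270 → not met
6. visual observers trained 2 ≥ 2 → met
7. hull coverage $5,000 < $25,000 → not met
8. insurance policy review 42 days ago vs limit 45 → met
9. aviation liability coverage $1,750,000 < $1,800,000 → not met
10. waiver documentation present → met
11. airframe inspection 715 days ago vs limit 730 → met
Not met: 2, 3, 4, 5, 7, 9

2, 3, 4, 5, 7, 9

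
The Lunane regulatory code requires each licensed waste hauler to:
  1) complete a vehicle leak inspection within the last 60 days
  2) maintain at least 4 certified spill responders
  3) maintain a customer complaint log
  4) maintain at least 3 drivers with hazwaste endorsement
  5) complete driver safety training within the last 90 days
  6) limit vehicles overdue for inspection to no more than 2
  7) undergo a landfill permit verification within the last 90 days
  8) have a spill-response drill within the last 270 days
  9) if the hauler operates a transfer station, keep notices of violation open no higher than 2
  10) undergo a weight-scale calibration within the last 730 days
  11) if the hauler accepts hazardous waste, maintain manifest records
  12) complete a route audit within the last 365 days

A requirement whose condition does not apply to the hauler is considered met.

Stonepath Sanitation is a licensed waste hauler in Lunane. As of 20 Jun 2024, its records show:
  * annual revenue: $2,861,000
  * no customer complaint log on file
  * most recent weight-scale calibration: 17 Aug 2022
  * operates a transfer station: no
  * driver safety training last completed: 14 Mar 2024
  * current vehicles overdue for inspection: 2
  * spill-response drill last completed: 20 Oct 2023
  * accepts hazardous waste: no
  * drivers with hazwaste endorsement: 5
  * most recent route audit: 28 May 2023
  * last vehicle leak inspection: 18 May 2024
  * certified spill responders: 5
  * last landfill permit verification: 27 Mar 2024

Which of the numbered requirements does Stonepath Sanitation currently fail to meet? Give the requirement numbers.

1. vehicle leak inspection 33 days ago vs limit 60 → met
2. certified spill responders 5 ≥ 4 → met
3. customer complaint log absent → not met
4. drivers with hazwaste endorsement 5 ≥ 3 → met
5. driver safety training 98 days ago vs limit 90 → not met
6. vehicles overdue for inspection 2 ≤ 2 → met
7. landfill permit verification 85 days ago vs limit 90 → met
8. spill-response drill 244 days ago vs limit 270 → met
9. condition 'operates a transfer station' does not hold → requirement n/a → met
10. weight-scale calibration 673 days ago vs limit 730 → met
11. condition 'accepts hazardous waste' does not hold → requirement n/a → met
12. route audit 389 days ago vs limit 365 → not met
Not met: 3, 5, 12

3, 5, 12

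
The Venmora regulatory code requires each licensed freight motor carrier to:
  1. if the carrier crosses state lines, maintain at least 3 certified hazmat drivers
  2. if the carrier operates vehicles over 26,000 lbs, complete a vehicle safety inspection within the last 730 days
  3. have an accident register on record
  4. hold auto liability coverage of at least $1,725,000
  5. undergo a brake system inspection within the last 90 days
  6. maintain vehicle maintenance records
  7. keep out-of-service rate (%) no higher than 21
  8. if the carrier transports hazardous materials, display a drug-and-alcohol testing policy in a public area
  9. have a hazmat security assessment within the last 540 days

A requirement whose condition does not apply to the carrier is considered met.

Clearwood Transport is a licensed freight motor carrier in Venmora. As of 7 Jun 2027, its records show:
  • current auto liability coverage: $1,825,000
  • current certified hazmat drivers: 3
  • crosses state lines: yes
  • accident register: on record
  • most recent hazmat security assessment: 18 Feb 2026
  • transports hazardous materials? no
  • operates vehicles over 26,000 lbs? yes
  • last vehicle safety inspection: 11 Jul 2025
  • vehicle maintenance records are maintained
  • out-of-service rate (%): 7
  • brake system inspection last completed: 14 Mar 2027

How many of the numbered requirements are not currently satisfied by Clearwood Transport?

0

1. condition 'crosses state lines' holds; certified hazmat drivers 3 ≥ 3 → met
2. condition 'operates vehicles over 26,000 lbs' holds; vehicle safety inspection 696 days ago vs limit 730 → met
3. accident register present → met
4. auto liability coverage $1,825,000 ≥ $1,725,000 → met
5. brake system inspection 85 days ago vs limit 90 → met
6. vehicle maintenance records present → met
7. out-of-service rate (%) 7 ≤ 21 → met
8. condition 'transports hazardous materials' does not hold → requirement n/a → met
9. hazmat security assessment 474 days ago vs limit 540 → met
Not met: 0 of 9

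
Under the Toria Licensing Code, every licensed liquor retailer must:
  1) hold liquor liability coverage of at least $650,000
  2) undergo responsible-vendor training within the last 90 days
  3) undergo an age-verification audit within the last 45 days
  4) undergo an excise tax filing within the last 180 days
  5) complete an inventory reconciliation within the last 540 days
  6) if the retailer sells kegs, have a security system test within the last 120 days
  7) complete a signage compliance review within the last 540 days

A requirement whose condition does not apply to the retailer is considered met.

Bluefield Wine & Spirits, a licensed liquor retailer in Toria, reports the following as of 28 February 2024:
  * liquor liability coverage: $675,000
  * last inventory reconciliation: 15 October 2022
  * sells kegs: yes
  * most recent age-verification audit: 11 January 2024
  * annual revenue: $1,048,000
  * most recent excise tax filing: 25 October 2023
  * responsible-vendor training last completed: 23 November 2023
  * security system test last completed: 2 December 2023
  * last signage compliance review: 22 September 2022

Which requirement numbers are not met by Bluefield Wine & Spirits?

2, 3

1. liquor liability coverage $675,000 ≥ $650,000 → met
2. responsible-vendor training 97 days ago vs limit 90 → not met
3. age-verification audit 48 days ago vs limit 45 → not met
4. excise tax filing 126 days ago vs limit 180 → met
5. inventory reconciliation 501 days ago vs limit 540 → met
6. condition 'sells kegs' holds; security system test 88 days ago vs limit 120 → met
7. signage compliance review 524 days ago vs limit 540 → met
Not met: 2, 3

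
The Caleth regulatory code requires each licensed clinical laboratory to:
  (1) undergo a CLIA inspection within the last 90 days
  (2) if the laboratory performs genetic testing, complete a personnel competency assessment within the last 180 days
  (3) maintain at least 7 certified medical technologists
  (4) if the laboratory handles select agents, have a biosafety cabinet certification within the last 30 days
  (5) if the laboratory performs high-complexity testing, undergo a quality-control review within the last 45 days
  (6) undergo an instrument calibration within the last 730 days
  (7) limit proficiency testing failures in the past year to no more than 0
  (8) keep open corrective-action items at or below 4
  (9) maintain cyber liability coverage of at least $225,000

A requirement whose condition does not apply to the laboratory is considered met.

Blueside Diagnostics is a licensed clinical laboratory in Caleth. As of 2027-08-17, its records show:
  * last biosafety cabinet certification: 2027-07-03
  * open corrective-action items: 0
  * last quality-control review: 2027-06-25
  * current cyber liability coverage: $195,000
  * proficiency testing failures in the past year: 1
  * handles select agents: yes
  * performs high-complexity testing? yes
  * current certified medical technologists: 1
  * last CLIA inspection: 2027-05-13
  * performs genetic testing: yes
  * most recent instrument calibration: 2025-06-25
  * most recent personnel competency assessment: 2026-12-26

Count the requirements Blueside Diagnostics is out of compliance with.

8

1. CLIA inspection 96 days ago vs limit 90 → not met
2. condition 'performs genetic testing' holds; personnel competency assessment 234 days ago vs limit 180 → not met
3. certified medical technologists 1 < 7 → not met
4. condition 'handles select agents' holds; biosafety cabinet certification 45 days ago vs limit 30 → not met
5. condition 'performs high-complexity testing' holds; quality-control review 53 days ago vs limit 45 → not met
6. instrument calibration 783 days ago vs limit 730 → not met
7. proficiency testing failures in the past year 1 > 0 → not met
8. open corrective-action items 0 ≤ 4 → met
9. cyber liability coverage $195,000 < $225,000 → not met
Not met: 8 of 9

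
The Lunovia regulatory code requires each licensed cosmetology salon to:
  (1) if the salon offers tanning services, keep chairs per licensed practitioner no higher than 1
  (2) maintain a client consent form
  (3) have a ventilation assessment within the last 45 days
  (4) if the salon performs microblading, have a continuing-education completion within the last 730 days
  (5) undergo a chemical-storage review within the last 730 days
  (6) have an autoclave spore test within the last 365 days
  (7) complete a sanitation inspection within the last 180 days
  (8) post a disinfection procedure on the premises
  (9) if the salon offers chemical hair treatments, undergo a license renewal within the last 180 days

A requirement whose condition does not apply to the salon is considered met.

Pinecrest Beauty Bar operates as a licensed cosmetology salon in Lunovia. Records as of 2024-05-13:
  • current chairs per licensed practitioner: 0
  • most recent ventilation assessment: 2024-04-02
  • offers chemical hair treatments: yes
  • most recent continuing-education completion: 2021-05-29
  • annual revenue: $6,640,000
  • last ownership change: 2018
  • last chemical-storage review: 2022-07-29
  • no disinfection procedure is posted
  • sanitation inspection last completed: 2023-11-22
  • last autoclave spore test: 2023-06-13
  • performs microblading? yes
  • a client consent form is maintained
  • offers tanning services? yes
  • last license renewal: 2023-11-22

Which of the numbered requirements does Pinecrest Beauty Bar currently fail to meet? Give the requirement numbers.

4, 8

1. condition 'offers tanning services' holds; chairs per licensed practitioner 0 ≤ 1 → met
2. client consent form present → met
3. ventilation assessment 41 days ago vs limit 45 → met
4. condition 'performs microblading' holds; continuing-education completion 1080 days ago vs limit 730 → not met
5. chemical-storage review 654 days ago vs limit 730 → met
6. autoclave spore test 335 days ago vs limit 365 → met
7. sanitation inspection 173 days ago vs limit 180 → met
8. disinfection procedure absent → not met
9. condition 'offers chemical hair treatments' holds; license renewal 173 days ago vs limit 180 → met
Not met: 4, 8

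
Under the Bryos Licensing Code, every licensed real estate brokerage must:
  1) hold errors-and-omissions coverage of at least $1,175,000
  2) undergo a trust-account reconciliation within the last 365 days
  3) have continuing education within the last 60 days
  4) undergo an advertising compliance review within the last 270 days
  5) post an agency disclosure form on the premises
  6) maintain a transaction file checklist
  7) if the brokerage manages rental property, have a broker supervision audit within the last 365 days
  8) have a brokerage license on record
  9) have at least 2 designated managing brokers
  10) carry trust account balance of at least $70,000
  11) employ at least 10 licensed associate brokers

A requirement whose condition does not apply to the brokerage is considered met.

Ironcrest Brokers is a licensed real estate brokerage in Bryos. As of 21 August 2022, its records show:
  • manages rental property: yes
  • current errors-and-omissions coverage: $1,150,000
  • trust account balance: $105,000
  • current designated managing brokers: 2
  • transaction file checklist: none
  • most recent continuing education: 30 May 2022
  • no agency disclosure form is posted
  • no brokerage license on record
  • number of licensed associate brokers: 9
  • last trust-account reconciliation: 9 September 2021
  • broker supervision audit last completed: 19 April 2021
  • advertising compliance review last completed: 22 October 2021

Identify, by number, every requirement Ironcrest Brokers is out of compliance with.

1. errors-and-omissions coverage $1,150,000 < $1,175,000 → not met
2. trust-account reconciliation 346 days ago vs limit 365 → met
3. continuing education 83 days ago vs limit 60 → not met
4. advertising compliance review 303 days ago vs limit 270 → not met
5. agency disclosure form absent → not met
6. transaction file checklist absent → not met
7. condition 'manages rental property' holds; broker supervision audit 489 days ago vs limit 365 → not met
8. brokerage license absent → not met
9. designated managing brokers 2 ≥ 2 → met
10. trust account balance $105,000 ≥ $70,000 → met
11. licensed associate brokers 9 < 10 → not met
Not met: 1, 3, 4, 5, 6, 7, 8, 11

1, 3, 4, 5, 6, 7, 8, 11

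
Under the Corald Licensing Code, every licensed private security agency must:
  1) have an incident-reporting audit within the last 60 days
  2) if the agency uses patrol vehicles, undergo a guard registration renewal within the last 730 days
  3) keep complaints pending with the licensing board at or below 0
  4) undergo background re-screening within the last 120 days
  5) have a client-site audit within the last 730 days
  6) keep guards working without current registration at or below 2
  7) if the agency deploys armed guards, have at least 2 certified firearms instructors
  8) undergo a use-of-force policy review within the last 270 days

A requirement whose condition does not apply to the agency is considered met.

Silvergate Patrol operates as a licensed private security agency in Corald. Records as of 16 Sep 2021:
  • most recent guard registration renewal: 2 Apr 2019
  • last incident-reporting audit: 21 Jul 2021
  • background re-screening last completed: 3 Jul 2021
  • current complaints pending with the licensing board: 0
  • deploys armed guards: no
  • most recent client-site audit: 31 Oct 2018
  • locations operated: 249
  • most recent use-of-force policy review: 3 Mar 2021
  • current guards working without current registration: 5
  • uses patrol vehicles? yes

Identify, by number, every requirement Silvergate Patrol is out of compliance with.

1. incident-reporting audit 57 days ago vs limit 60 → met
2. condition 'uses patrol vehicles' holds; guard registration renewal 898 days ago vs limit 730 → not met
3. complaints pending with the licensing board 0 ≤ 0 → met
4. background re-screening 75 days ago vs limit 120 → met
5. client-site audit 1051 days ago vs limit 730 → not met
6. guards working without current registration 5 > 2 → not met
7. condition 'deploys armed guards' does not hold → requirement n/a → met
8. use-of-force policy review 197 days ago vs limit 270 → met
Not met: 2, 5, 6

2, 5, 6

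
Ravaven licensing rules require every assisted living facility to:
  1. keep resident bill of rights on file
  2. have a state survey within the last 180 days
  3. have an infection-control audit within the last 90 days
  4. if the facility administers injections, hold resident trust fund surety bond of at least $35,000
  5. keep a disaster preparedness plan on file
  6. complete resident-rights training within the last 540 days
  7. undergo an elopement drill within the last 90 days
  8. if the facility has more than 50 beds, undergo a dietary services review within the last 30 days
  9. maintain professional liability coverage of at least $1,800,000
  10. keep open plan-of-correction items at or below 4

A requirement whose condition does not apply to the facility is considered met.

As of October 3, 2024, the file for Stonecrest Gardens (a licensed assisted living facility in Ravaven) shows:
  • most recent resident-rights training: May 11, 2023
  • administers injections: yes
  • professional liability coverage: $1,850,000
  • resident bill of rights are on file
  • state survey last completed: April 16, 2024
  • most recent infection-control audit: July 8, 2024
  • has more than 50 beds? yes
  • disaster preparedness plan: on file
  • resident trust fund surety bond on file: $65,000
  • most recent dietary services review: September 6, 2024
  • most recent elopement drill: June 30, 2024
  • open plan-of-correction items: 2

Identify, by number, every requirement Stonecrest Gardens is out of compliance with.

1. resident bill of rights present → met
2. state survey 170 days ago vs limit 180 → met
3. infection-control audit 87 days ago vs limit 90 → met
4. condition 'administers injections' holds; resident trust fund surety bond $65,000 ≥ $35,000 → met
5. disaster preparedness plan present → met
6. resident-rights training 511 days ago vs limit 540 → met
7. elopement drill 95 days ago vs limit 90 → not met
8. condition 'has more than 50 beds' holds; dietary services review 27 days ago vs limit 30 → met
9. professional liability coverage $1,850,000 ≥ $1,800,000 → met
10. open plan-of-correction items 2 ≤ 4 → met
Not met: 7

7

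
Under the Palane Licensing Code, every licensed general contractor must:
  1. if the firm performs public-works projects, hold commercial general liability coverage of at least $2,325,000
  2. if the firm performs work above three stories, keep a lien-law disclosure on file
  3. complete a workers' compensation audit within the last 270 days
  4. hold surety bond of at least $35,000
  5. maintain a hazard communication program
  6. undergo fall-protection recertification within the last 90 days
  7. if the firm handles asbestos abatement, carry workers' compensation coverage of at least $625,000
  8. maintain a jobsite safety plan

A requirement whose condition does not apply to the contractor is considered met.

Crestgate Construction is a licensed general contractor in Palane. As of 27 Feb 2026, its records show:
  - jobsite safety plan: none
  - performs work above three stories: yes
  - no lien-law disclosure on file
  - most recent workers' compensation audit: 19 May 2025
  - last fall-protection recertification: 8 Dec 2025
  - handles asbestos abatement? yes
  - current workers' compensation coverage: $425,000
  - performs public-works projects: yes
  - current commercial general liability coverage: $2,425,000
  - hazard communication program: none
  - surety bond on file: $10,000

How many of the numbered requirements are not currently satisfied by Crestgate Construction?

6

1. condition 'performs public-works projects' holds; commercial general liability coverage $2,425,000 ≥ $2,325,000 → met
2. condition 'performs work above three stories' holds; lien-law disclosure absent → not met
3. workers' compensation audit 284 days ago vs limit 270 → not met
4. surety bond $10,000 < $35,000 → not met
5. hazard communication program absent → not met
6. fall-protection recertification 81 days ago vs limit 90 → met
7. condition 'handles asbestos abatement' holds; workers' compensation coverage $425,000 < $625,000 → not met
8. jobsite safety plan absent → not met
Not met: 6 of 8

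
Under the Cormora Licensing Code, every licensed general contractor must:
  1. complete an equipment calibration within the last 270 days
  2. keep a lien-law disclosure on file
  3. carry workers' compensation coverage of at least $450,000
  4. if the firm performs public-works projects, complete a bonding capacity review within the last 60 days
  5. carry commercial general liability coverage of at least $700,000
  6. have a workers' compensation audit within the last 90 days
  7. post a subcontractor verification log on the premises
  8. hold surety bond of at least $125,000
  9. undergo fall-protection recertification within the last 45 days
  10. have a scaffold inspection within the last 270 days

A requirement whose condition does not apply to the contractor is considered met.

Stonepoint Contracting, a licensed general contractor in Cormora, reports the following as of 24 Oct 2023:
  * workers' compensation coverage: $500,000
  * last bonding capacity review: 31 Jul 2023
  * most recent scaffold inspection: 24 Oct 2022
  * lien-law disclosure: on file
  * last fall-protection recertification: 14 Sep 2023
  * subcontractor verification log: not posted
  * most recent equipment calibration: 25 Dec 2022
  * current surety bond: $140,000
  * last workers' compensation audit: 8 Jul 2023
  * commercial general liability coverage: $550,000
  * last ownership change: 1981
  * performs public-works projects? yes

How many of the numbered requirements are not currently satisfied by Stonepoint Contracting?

1. equipment calibration 303 days ago vs limit 270 → not met
2. lien-law disclosure present → met
3. workers' compensation coverage $500,000 ≥ $450,000 → met
4. condition 'performs public-works projects' holds; bonding capacity review 85 days ago vs limit 60 → not met
5. commercial general liability coverage $550,000 < $700,000 → not met
6. workers' compensation audit 108 days ago vs limit 90 → not met
7. subcontractor verification log absent → not met
8. surety bond $140,000 ≥ $125,000 → met
9. fall-protection recertification 40 days ago vs limit 45 → met
10. scaffold inspection 365 days ago vs limit 270 → not met
Not met: 6 of 10

6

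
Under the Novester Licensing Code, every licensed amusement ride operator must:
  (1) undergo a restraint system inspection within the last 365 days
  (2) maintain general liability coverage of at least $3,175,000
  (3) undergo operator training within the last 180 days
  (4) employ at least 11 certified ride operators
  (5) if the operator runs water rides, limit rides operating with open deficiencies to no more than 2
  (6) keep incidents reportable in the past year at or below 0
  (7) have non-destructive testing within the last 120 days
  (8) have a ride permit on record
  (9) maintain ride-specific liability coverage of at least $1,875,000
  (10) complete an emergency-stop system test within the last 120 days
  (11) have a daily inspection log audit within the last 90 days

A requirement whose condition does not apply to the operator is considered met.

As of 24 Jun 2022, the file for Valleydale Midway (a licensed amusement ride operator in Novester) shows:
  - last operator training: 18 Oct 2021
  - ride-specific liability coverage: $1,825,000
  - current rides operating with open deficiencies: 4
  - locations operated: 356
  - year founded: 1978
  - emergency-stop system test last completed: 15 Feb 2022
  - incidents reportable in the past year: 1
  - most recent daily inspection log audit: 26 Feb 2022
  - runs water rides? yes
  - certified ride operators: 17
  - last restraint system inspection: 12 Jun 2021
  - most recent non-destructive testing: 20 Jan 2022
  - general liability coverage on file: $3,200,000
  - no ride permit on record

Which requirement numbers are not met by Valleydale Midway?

1. restraint system inspection 377 days ago vs limit 365 → not met
2. general liability coverage $3,200,000 ≥ $3,175,000 → met
3. operator training 249 days ago vs limit 180 → not met
4. certified ride operators 17 ≥ 11 → met
5. condition 'runs water rides' holds; rides operating with open deficiencies 4 > 2 → not met
6. incidents reportable in the past year 1 > 0 → not met
7. non-destructive testing 155 days ago vs limit 120 → not met
8. ride permit absent → not met
9. ride-specific liability coverage $1,825,000 < $1,875,000 → not met
10. emergency-stop system test 129 days ago vs limit 120 → not met
11. daily inspection log audit 118 days ago vs limit 90 → not met
Not met: 1, 3, 5, 6, 7, 8, 9, 10, 11

1, 3, 5, 6, 7, 8, 9, 10, 11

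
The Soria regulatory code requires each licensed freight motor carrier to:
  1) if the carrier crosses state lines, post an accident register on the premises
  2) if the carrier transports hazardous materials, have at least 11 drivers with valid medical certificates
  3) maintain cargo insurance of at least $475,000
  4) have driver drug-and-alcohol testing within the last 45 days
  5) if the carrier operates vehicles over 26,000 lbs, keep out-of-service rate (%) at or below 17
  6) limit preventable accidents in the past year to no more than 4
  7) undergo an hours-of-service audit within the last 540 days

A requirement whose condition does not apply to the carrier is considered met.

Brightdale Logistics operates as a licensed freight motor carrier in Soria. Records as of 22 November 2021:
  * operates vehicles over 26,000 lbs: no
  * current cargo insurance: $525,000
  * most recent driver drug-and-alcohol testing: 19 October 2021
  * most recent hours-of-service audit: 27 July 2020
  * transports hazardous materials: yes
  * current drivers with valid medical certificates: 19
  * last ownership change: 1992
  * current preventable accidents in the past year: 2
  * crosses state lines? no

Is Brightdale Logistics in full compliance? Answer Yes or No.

1. condition 'crosses state lines' does not hold → requirement n/a → met
2. condition 'transports hazardous materials' holds; drivers with valid medical certificates 19 ≥ 11 → met
3. cargo insurance $525,000 ≥ $475,000 → met
4. driver drug-and-alcohol testing 34 days ago vs limit 45 → met
5. condition 'operates vehicles over 26,000 lbs' does not hold → requirement n/a → met
6. preventable accidents in the past year 2 ≤ 4 → met
7. hours-of-service audit 483 days ago vs limit 540 → met
All met.

Yes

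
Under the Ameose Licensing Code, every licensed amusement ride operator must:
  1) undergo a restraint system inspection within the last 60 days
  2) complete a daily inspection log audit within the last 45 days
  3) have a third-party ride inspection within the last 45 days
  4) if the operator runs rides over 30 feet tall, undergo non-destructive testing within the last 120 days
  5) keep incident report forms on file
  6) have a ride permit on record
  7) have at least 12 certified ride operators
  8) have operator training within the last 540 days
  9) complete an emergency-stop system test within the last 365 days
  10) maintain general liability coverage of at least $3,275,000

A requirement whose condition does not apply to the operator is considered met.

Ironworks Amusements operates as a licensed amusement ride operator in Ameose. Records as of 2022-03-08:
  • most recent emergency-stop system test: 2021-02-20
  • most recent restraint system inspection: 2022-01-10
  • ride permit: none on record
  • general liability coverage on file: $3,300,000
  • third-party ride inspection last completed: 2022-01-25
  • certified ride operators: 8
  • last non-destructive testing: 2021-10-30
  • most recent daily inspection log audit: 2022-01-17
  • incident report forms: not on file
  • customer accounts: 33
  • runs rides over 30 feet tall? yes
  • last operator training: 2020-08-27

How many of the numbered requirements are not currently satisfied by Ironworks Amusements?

7

1. restraint system inspection 57 days ago vs limit 60 → met
2. daily inspection log audit 50 days ago vs limit 45 → not met
3. third-party ride inspection 42 days ago vs limit 45 → met
4. condition 'runs rides over 30 feet tall' holds; non-destructive testing 129 days ago vs limit 120 → not met
5. incident report forms absent → not met
6. ride permit absent → not met
7. certified ride operators 8 < 12 → not met
8. operator training 558 days ago vs limit 540 → not met
9. emergency-stop system test 381 days ago vs limit 365 → not met
10. general liability coverage $3,300,000 ≥ $3,275,000 → met
Not met: 7 of 10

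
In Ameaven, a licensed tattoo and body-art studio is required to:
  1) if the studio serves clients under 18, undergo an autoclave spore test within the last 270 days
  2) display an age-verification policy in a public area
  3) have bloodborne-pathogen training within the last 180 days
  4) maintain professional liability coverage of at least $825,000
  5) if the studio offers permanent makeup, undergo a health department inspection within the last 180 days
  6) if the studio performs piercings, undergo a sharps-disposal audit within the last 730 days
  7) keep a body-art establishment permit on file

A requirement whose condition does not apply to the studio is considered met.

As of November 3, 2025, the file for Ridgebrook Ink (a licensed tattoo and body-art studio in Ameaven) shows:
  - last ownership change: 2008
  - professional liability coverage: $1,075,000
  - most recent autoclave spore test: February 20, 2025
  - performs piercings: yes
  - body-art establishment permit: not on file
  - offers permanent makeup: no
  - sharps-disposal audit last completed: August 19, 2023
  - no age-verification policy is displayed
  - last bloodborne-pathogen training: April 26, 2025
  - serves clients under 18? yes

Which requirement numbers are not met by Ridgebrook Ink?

1. condition 'serves clients under 18' holds; autoclave spore test 256 days ago vs limit 270 → met
2. age-verification policy absent → not met
3. bloodborne-pathogen training 191 days ago vs limit 180 → not met
4. professional liability coverage $1,075,000 ≥ $825,000 → met
5. condition 'offers permanent makeup' does not hold → requirement n/a → met
6. condition 'performs piercings' holds; sharps-disposal audit 807 days ago vs limit 730 → not met
7. body-art establishment permit absent → not met
Not met: 2, 3, 6, 7

2, 3, 6, 7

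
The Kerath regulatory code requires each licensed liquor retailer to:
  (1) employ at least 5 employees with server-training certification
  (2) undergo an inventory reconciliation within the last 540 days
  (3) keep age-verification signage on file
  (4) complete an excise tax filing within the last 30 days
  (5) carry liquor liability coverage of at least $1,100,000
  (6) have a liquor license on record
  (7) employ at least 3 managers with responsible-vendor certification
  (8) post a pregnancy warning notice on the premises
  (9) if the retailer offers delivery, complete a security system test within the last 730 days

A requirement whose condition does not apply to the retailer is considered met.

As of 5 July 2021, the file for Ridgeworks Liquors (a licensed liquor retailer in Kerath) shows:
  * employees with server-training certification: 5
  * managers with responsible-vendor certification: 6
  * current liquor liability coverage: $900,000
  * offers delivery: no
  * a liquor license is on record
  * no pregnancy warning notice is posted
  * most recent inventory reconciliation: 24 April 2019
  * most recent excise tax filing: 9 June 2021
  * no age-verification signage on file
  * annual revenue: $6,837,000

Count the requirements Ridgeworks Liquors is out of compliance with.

4

1. employees with server-training certification 5 ≥ 5 → met
2. inventory reconciliation 803 days ago vs limit 540 → not met
3. age-verification signage absent → not met
4. excise tax filing 26 days ago vs limit 30 → met
5. liquor liability coverage $900,000 < $1,100,000 → not met
6. liquor license present → met
7. managers with responsible-vendor certification 6 ≥ 3 → met
8. pregnancy warning notice absent → not met
9. condition 'offers delivery' does not hold → requirement n/a → met
Not met: 4 of 9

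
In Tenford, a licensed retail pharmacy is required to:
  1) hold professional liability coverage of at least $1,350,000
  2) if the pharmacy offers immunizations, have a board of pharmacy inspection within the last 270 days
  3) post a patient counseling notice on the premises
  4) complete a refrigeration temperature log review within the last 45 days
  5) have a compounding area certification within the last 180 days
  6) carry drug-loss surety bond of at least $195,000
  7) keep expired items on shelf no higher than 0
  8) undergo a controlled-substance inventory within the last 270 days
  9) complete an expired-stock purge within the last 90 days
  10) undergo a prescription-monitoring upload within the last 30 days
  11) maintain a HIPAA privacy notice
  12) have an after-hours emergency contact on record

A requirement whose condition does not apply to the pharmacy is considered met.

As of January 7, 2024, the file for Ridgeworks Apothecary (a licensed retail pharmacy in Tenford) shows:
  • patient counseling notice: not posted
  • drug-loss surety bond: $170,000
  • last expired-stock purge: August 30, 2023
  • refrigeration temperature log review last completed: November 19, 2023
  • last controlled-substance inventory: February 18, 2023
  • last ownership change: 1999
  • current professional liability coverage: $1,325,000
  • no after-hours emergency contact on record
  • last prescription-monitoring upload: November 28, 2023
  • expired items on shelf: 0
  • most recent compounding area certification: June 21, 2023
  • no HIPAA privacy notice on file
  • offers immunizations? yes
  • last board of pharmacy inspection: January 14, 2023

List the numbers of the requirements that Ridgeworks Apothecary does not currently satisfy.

1, 2, 3, 4, 5, 6, 8, 9, 10, 11, 12

1. professional liability coverage $1,325,000 < $1,350,000 → not met
2. condition 'offers immunizations' holds; board of pharmacy inspection 358 days ago vs limit 270 → not met
3. patient counseling notice absent → not met
4. refrigeration temperature log review 49 days ago vs limit 45 → not met
5. compounding area certification 200 days ago vs limit 180 → not met
6. drug-loss surety bond $170,000 < $195,000 → not met
7. expired items on shelf 0 ≤ 0 → met
8. controlled-substance inventory 323 days ago vs limit 270 → not met
9. expired-stock purge 130 days ago vs limit 90 → not met
10. prescription-monitoring upload 40 days ago vs limit 30 → not met
11. HIPAA privacy notice absent → not met
12. after-hours emergency contact absent → not met
Not met: 1, 2, 3, 4, 5, 6, 8, 9, 10, 11, 12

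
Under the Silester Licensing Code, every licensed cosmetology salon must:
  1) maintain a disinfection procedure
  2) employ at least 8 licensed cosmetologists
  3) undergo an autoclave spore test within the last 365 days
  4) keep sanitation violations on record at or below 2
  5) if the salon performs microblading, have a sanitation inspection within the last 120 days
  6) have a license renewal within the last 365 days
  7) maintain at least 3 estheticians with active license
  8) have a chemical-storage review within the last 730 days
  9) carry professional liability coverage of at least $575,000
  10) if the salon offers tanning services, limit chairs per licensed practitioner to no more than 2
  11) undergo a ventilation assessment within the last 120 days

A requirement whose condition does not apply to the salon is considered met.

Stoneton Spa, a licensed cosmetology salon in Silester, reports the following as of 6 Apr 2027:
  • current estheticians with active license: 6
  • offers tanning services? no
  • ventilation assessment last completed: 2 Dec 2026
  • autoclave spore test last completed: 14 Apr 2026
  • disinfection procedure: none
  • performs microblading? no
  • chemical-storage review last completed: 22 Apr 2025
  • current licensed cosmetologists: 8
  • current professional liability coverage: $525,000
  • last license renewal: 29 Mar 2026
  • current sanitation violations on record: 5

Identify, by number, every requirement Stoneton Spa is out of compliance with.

1. disinfection procedure absent → not met
2. licensed cosmetologists 8 ≥ 8 → met
3. autoclave spore test 357 days ago vs limit 365 → met
4. sanitation violations on record 5 > 2 → not met
5. condition 'performs microblading' does not hold → requirement n/a → met
6. license renewal 373 days ago vs limit 365 → not met
7. estheticians with active license 6 ≥ 3 → met
8. chemical-storage review 714 days ago vs limit 730 → met
9. professional liability coverage $525,000 < $575,000 → not met
10. condition 'offers tanning services' does not hold → requirement n/a → met
11. ventilation assessment 125 days ago vs limit 120 → not met
Not met: 1, 4, 6, 9, 11

1, 4, 6, 9, 11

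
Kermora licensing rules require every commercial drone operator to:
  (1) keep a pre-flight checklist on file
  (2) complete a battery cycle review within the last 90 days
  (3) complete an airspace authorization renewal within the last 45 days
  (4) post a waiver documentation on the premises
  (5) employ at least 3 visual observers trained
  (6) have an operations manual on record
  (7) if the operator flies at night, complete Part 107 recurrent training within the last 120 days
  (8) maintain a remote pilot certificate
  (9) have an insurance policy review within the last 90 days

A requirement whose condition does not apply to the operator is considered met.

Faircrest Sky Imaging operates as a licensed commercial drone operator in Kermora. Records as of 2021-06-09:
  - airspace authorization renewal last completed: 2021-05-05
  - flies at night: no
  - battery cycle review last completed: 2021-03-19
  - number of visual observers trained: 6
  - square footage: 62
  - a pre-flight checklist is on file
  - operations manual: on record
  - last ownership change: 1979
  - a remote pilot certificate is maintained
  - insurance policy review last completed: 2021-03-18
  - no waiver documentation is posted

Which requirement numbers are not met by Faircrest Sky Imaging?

1. pre-flight checklist present → met
2. battery cycle review 82 days ago vs limit 90 → met
3. airspace authorization renewal 35 days ago vs limit 45 → met
4. waiver documentation absent → not met
5. visual observers trained 6 ≥ 3 → met
6. operations manual present → met
7. condition 'flies at night' does not hold → requirement n/a → met
8. remote pilot certificate present → met
9. insurance policy review 83 days ago vs limit 90 → met
Not met: 4

4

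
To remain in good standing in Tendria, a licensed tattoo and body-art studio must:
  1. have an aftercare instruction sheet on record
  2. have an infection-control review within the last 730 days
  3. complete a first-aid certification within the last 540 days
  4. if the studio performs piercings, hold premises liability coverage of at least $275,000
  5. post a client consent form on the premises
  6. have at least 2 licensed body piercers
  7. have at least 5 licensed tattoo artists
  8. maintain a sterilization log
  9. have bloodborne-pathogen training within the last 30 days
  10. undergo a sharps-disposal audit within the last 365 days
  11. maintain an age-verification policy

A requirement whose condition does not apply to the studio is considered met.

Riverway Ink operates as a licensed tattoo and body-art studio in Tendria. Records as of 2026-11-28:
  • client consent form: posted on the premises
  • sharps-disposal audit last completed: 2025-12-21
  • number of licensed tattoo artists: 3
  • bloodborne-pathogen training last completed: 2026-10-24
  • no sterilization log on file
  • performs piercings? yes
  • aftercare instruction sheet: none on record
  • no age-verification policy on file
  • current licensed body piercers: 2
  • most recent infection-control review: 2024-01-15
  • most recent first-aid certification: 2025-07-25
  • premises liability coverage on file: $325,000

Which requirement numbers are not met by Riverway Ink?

1. aftercare instruction sheet absent → not met
2. infection-control review 1048 days ago vs limit 730 → not met
3. first-aid certification 491 days ago vs limit 540 → met
4. condition 'performs piercings' holds; premises liability coverage $325,000 ≥ $275,000 → met
5. client consent form present → met
6. licensed body piercers 2 ≥ 2 → met
7. licensed tattoo artists 3 < 5 → not met
8. sterilization log absent → not met
9. bloodborne-pathogen training 35 days ago vs limit 30 → not met
10. sharps-disposal audit 342 days ago vs limit 365 → met
11. age-verification policy absent → not met
Not met: 1, 2, 7, 8, 9, 11

1, 2, 7, 8, 9, 11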